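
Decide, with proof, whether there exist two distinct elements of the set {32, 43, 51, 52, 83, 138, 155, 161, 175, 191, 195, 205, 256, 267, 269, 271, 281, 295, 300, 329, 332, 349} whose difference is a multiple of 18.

43 mod 18 = 7 and 205 mod 18 = 7, so 205 − 43 = 162 = 9·18.

43 and 205 are such a pair.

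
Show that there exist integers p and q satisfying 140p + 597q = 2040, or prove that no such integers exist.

p = 441, q = -100

Since gcd(140, 597) = 1, every integer is an integer combination of 140 and 597.
Euclidean algorithm: 597 = 4·140 + 37, 140 = 3·37 + 29, 37 = 1·29 + 8, 29 = 3·8 + 5, 8 = 1·5 + 3, 5 = 1·3 + 2, 3 = 1·2 + 1, 2 = 2·1 + 0.
Working back up the chain: 1 = 3 − 1·2 = 3 − (5 − 1·3) = −5 + 2·3 = −5 + 2·(8 − 1·5) = 2·8 − 3·5 = 2·8 − 3·(29 − 3·8) = −3·29 + 11·8 = −3·29 + 11·(37 − 1·29) = 11·37 − 14·29 = 11·37 − 14·(140 − 3·37) = −14·140 + 53·37 = −14·140 + 53·(597 − 4·140) = 53·597 − 226·140. So 140·(-226) + 597·53 = 1.
Times 2040: 140·(-461040) + 597·108120 = 2040, so (-461040, 108120) solves it.
Shifting by a multiple of (597, −140) keeps it a solution: p = -461040 + 773·597 = 441, q = 108120 − 773·140 = -100.
Check: 140·441 + 597·(-100) = 61740 − 59700 = 2040. ✓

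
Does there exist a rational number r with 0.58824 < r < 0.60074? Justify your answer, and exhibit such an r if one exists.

r = 3/5

Look for a denominator N such that an integer falls strictly between N·0.58824 and N·0.60074. N = 5 works: 5·0.58824 = 2.94120 < 3 < 3.00370 = 5·0.60074.
So r = 3/5 works: it is a ratio of integers, and dividing 5·0.58824 < 3 < 5·0.60074 through by 5 gives 0.58824 < 3/5 < 0.60074.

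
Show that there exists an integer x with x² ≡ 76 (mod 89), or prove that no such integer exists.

No, no such integer exists.

89 is prime, so by Euler's criterion 76 is a square mod 89 iff 76^((89−1)/2) = 76^44 ≡ 1 (mod 89).
Repeated squaring mod 89: 76^2 = 5776 ≡ 80; 76^4 ≡ 80² = 6400 ≡ 81; 76^8 ≡ 81² = 6561 ≡ 64; 76^16 ≡ 64² = 4096 ≡ 2; 76^32 ≡ 2² = 4 ≡ 4.
Since 44 = 32 + 8 + 4, 76^44 ≡ 4 · 64 · 81; multiplying out mod 89: 4·64 = 256 ≡ 78, then 78·81 = 6318 ≡ 88. Thus 76^44 ≡ 88 ≡ −1 (mod 89).
The value −1 means 76 is a non-residue modulo 89, so x² ≡ 76 (mod 89) is impossible.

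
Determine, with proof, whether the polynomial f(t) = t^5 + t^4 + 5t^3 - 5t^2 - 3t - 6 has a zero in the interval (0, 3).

f(0) = -6 and f(3) = 399, which have opposite signs.
Since f is a polynomial it is continuous on [0, 3].
By the Intermediate Value Theorem f must vanish at some point of (0, 3).

Such a root exists.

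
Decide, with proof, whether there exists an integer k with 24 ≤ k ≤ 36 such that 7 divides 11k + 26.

k = 25

Try k = 25: 11·25 + 26 = 301 = 43·7, which is divisible by 7.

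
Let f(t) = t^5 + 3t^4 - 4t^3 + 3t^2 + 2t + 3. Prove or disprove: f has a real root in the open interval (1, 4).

No.

f(1) = 8 and f(4) = 1595, both positive, so a sign-change argument is unavailable; we show f keeps this sign on the whole interval.
Substitute t = 1 + u, where 0 < u < 3 on the interval. Expanding, f(1 + u) = u^5 + 8u^4 + 18u^3 + 19u^2 + 13u + 8.
All 6 nonzero coefficients of this polynomial in u are positive; hence for u > 0 the value is a sum of positive terms (the constant 8 among them).
Therefore f(t) > 0 throughout (1, 4), and f has no zero there.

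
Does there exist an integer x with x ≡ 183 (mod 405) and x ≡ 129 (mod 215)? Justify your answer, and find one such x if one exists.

There is no such integer.

gcd(405, 215) = 5. If x ≡ 183 (mod 405) and x ≡ 129 (mod 215), then x ≡ 183 (mod 5) and x ≡ 129 (mod 5).
However 183 ≡ 3 and 129 ≡ 4 (mod 5), and 3 ≠ 4.
So no integer satisfies both congruences.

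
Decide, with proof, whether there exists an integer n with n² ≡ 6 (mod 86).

n = 50 works: 50² = 2500, and 2500 − 6 = 2494 = 29·86.

n = 50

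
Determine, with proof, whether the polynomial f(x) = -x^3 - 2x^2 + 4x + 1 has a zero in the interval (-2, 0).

Such a root exists.

f(-2) = -7 and f(0) = 1, which have opposite signs.
Since f is a polynomial it is continuous on [-2, 0].
By the Intermediate Value Theorem f must vanish at some point of (-2, 0).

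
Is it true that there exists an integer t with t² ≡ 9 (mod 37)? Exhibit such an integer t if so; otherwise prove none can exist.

t = 3

Take t = 3. Then 3² = 9, and since 0 ≤ 9 < 37 this is already reduced: 3² ≡ 9 (mod 37).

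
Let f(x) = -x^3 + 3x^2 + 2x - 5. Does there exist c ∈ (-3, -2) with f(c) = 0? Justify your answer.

The endpoint values f(-3) = 43 and f(-2) = 11 are both positive. Claim: f(x) > 0 for every x in (-3, -2).
Substitute x = -2 − u, where 0 < u < 1 on the interval. Expanding, f(-2 − u) = u^3 + 9u^2 + 22u + 11.
All 4 nonzero coefficients of this polynomial in u are positive; hence for u > 0 the value is a sum of positive terms (the constant 11 among them).
So f is strictly positive on (-3, -2); no root exists in the interval.

f has no root in that interval.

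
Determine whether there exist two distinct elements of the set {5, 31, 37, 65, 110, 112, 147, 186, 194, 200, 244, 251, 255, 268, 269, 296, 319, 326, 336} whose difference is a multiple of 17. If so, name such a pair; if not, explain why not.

The pair (31, 65) works.

31 mod 17 = 14 and 65 mod 17 = 14, so 65 − 31 = 34 = 2·17.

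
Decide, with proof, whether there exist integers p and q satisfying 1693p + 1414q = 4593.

p = 503, q = -599

1693 and 1414 are coprime, so 1693p + 1414q ranges over all of ℤ.
Run the Euclidean algorithm on 1693 and 1414: 1693 = 1·1414 + 279, 1414 = 5·279 + 19, 279 = 14·19 + 13, 19 = 1·13 + 6, 13 = 2·6 + 1, 6 = 6·1 + 0.
Unwinding: 1 = 13 − 2·6 = 13 − 2·(19 − 1·13) = −2·19 + 3·13 = −2·19 + 3·(279 − 14·19) = 3·279 − 44·19 = 3·279 − 44·(1414 − 5·279) = −44·1414 + 223·279 = −44·1414 + 223·(1693 − 1·1414) = 223·1693 − 267·1414, i.e. 1693·223 + 1414·(-267) = 1.
Times 4593: 1693·1024239 + 1414·(-1226331) = 4593, so (1024239, -1226331) solves it.
The general solution is p = 1024239 + 1414k, q = -1226331 − 1693k; taking k = -724 gives the smaller pair p = 503, q = -599.
Indeed 1693·503 + 1414·(-599) = 851579 − 846986 = 4593.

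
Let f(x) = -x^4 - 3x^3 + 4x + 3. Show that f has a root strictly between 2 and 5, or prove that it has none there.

The endpoint values f(2) = -29 and f(5) = -977 are both negative. Claim: f(x) < 0 for every x in (2, 5).
Shift to the endpoint 2: with x = 2 + u (0 < u < 3), one computes f(2 + u) = -u^4 - 11u^3 - 42u^2 - 64u - 29.
All 5 nonzero coefficients of this polynomial in u are negative; hence for u > 0 the value is a sum of negative terms (the constant -29 among them).
So f is strictly negative on (2, 5); no root exists in the interval.

No.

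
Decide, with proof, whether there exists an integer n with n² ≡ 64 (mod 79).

n = 71

n = 71 works: 71² = 5041, and 5041 − 64 = 4977 = 63·79.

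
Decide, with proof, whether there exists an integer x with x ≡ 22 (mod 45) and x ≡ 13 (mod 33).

gcd(45, 33) = 3. A simultaneous solution exists iff 22 ≡ 13 (mod 3); here 22 mod 3 = 1 = 13 mod 3, so it does.
List candidates x ≡ 22 (mod 45): 22, 67, 112. Modulo 33 these are 22, 1, 13; 112 gives 13 as required.
Verify: 112 = 2·45 + 22 and 112 = 3·33 + 13. ✓

x = 112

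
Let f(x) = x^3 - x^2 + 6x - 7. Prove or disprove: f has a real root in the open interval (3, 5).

Evaluate at the endpoints: f(3) = 29, f(5) = 123 — same sign (positive).
The derivative f'(x) = 3x^2 - 2x + 6 is a quadratic with discriminant (-2)² − 4·3·6 = -68 < 0; it never vanishes, so it is always positive (sign of the leading coefficient).
Hence f is strictly increasing on ℝ, and in particular on [3, 5]. A strictly monotone function with same-sign endpoint values stays positive on the whole interval, so f has no zero in (3, 5).

No such root exists.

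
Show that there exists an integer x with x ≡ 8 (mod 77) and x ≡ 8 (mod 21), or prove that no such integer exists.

x = 8

Here gcd(77, 21) = 7, and both 8 and 8 leave remainder 1 mod 7, so the system is consistent.
The smallest candidate x = 8 works directly: 8 ≡ 8 (mod 21).
Indeed 8 ≡ 8 (mod 77) and 8 ≡ 8 (mod 21).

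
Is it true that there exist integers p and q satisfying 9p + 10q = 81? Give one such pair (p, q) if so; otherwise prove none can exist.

9 and 10 are coprime, so 9p + 10q ranges over all of ℤ.
Run the Euclidean algorithm on 10 and 9: 10 = 1·9 + 1, 9 = 9·1 + 0.
Working back up the chain: 1 = 10 − 1·9. So 9·(-1) + 10·1 = 1.
Multiplying through by 81: p = (-1)·81 = -81, q = 1·81 = 81 is a solution.
Adding 9·10 to p and subtracting 9·9 from q gives the tidier solution (9, 0).
Check: 9·9 + 10·0 = 81 + 0 = 81. ✓

p = 9, q = 0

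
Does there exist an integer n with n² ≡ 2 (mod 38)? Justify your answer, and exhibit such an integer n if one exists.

No such integer exists.

Work modulo the divisor 19 of 38. If n² ≡ 2 (mod 38) then n² ≡ 2 (mod 19).
Squares mod 19 repeat after n = 9 (as (−n)² = n²); for n = 0..9 they are 0, 1, 4, 9, 16, 6, 17, 11, 7, 5.
So the quadratic residues mod 19 are {0, 1, 4, 5, 6, 7, 9, 11, 16, 17}, and 2 is not among them.
Hence no integer n has n² ≡ 2 (mod 38).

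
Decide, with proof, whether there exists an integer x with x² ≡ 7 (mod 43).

There is no such integer.

Apply Euler's criterion with the prime 43: 7 is a quadratic residue iff 7^21 ≡ 1 (mod 43), and a non-residue iff it is ≡ −1.
Repeated squaring mod 43: 7^2 = 49 ≡ 6; 7^4 ≡ 6² = 36 ≡ 36; 7^8 ≡ 36² = 1296 ≡ 6; 7^16 ≡ 6² = 36 ≡ 36.
Since 21 = 16 + 4 + 1, 7^21 ≡ 36 · 36 · 7; multiplying out mod 43: 36·36 = 1296 ≡ 6, then 6·7 = 42 ≡ 42. Thus 7^21 ≡ 42 ≡ −1 (mod 43).
The value −1 means 7 is a non-residue modulo 43, so x² ≡ 7 (mod 43) is impossible.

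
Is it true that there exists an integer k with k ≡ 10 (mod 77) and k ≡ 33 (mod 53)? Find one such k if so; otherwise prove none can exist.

Since 77 and 53 share no common factor, CRT says the pair of congruences has a solution (unique mod 4081).
Write k = 10 + 77t and require 10 + 77t ≡ 33 (mod 53), i.e. 77t ≡ 23 (mod 53).
77 ≡ 24 (mod 53), so this reads 24t ≡ 23 (mod 53). Since 24·42 = 1008 = 19·53 + 1, the inverse of 24 mod 53 is 42.
Multiplying by 42: t ≡ 42·23 = 966 ≡ 12 (mod 53).
Taking t = 12 gives k = 10 + 77·12 = 934.
Verify: 934 = 12·77 + 10 and 934 = 17·53 + 33. ✓

k = 934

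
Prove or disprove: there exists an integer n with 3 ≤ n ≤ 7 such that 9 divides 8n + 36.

At n = 3, 8·3 + 36 = 60 ≡ 6 (mod 9), and each step in n adds 8, giving residues 6, 5, 4, 3, 2 for n = 3, 4, …, 7.
The residue 0 does not occur, so no n in [3, 7] makes 8n + 36 a multiple of 9.

No such integer n in that range exists.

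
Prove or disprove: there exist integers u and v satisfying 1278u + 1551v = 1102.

gcd(1278, 1551) = 3, so every integer of the form 1278u + 1551v is a multiple of 3.
However 1102 leaves remainder 1 on division by 3.
Therefore 1278u + 1551v = 1102 has no solution in integers.

There are no such integers.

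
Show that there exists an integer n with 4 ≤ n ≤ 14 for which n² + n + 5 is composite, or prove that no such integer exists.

n = 13

At n = 13: 13² + 13 + 5 = 187 = 11·17, which is composite.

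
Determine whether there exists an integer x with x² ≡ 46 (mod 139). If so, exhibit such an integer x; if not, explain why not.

Take x = 121. Then 121² = 14641 = 105·139 + 46, so 121² ≡ 46 (mod 139).

x = 121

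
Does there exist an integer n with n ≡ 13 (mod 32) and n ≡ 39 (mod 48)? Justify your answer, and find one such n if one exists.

Both moduli are multiples of 16 = gcd(32, 48), so any solution would satisfy n ≡ 13 and n ≡ 39 modulo 16 simultaneously.
However 13 ≡ 13 and 39 ≡ 7 (mod 16), and 13 ≠ 7.
Hence the system has no solution.

No, no such integer exists.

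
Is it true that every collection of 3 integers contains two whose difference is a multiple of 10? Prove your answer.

No; for instance {37, 38, 39} is a counterexample.

Try 3 consecutive integers, 37, 38, 39. Their remainders mod 10 are 7, 8, 9 — pairwise different, as any 3 ≤ 10 consecutive integers have distinct residues.
The differences between them range over 1, …, 2, none of which is divisible by 10.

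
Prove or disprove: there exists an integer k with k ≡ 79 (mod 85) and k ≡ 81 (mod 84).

gcd(85, 84) = 1, so the Chinese Remainder Theorem guarantees exactly one residue class mod 7140 satisfying both.
Any solution of the first congruence is k = 79 + 85t; substituting into the second, 85t ≡ 81 − 79 ≡ 2 (mod 84).
85 ≡ 1 (mod 84), so this reads 1t ≡ 2 (mod 84). So t ≡ 2 (mod 84).
With t = 2: k = 79 + 85·2 = 249.
Verify: 249 = 2·85 + 79 and 249 = 2·84 + 81. ✓

k = 249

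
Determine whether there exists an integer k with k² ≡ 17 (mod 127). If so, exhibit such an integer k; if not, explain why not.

Take k = 115. Then 115² = 13225 = 104·127 + 17, so 115² ≡ 17 (mod 127).

k = 115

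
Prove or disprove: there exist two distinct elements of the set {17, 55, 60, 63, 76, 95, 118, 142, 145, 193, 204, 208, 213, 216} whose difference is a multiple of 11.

17 mod 11 = 6 and 193 mod 11 = 6, so 193 − 17 = 176 = 16·11.

Yes: 17 and 193.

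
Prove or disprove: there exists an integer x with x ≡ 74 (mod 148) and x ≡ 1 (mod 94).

Reduce both congruences modulo 2, which divides 148 and 94: they say x ≡ 74 (mod 2) and x ≡ 1 (mod 2).
These are incompatible: 74 − 1 = 73 is not divisible by 2.
Hence the system has no solution.

There is no such integer.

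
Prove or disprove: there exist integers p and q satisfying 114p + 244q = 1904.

Every value of 114p + 244q is a multiple of gcd(114, 244) = 2; since 2 ∣ 1904, solutions exist.
Dividing through by 2 reduces the equation to 57p + 122q = 952.
Euclidean algorithm: 122 = 2·57 + 8, 57 = 7·8 + 1, 8 = 8·1 + 0.
Back-substituting, 1 = 57 − 7·8 = 57 − 7·(122 − 2·57) = −7·122 + 15·57; that is, 57·15 + 122·(-7) = 1.
Multiplying through by 952: p = 15·952 = 14280, q = (-7)·952 = -6664 is a solution.
Subtracting 117·122 from p and adding 117·57 to q gives the tidier solution (6, 5).
Indeed 114·6 + 244·5 = 684 + 1220 = 1904.

p = 6, q = 5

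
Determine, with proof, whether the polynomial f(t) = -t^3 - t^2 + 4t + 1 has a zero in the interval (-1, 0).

f(-1) = -3 and f(0) = 1, which have opposite signs.
f is continuous everywhere (it is a polynomial), in particular on [-1, 0].
By the Intermediate Value Theorem f must vanish at some point of (-1, 0).

Yes, f has a root in the interval.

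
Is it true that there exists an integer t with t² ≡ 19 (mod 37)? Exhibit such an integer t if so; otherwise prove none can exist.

37 is prime, so by Euler's criterion 19 is a square mod 37 iff 19^((37−1)/2) = 19^18 ≡ 1 (mod 37).
Squaring successively (mod 37): 19^2 = 361 ≡ 28; 19^4 ≡ 28² = 784 ≡ 7; 19^8 ≡ 7² = 49 ≡ 12; 19^16 ≡ 12² = 144 ≡ 33.
Since 18 = 16 + 2, 19^18 ≡ 33 · 28; multiplying out mod 37: 33·28 = 924 ≡ 36. Thus 19^18 ≡ 36 ≡ −1 (mod 37).
By Euler's criterion 19 is a quadratic non-residue mod 37: no t satisfies t² ≡ 19 (mod 37).

No such integer exists.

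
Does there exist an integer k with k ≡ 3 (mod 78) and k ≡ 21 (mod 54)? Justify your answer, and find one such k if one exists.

Here gcd(78, 54) = 6, and both 3 and 21 leave remainder 3 mod 6, so the system is consistent.
The integers ≡ 3 (mod 78) are 3, 81, 159, 237, …; their remainders mod 54 are 3, 27, 51, 21, so k = 237 is the first that is ≡ 21 (mod 54).
Check: 237 mod 78 = 3, 237 mod 54 = 21. ✓

k = 237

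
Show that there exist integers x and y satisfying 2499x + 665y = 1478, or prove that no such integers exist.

gcd(2499, 665) = 7, so every integer of the form 2499x + 665y is a multiple of 7.
However 1478 leaves remainder 1 on division by 7.
Therefore 2499x + 665y = 1478 has no solution in integers.

No such integers exist.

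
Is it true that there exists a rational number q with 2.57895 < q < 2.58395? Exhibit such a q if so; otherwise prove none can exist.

q = 31/12

Multiplying by 12: 12·2.57895 = 30.94740 and 12·2.58395 = 31.00740, so the integer 31 lies strictly between them.
So q = 31/12 works: it is a ratio of integers, and dividing 12·2.57895 < 31 < 12·2.58395 through by 12 gives 2.57895 < 31/12 < 2.58395.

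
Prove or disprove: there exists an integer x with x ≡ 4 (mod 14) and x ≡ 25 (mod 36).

No, no such integer exists.

Both moduli are multiples of 2 = gcd(14, 36), so any solution would satisfy x ≡ 4 and x ≡ 25 modulo 2 simultaneously.
However 4 ≡ 0 and 25 ≡ 1 (mod 2), and 0 ≠ 1.
So no integer satisfies both congruences.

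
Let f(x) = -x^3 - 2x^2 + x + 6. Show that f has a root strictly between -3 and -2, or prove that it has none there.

f(-3) = 12 and f(-2) = 4, both positive, so a sign-change argument is unavailable; we show f keeps this sign on the whole interval.
Substitute x = -2 − u, where 0 < u < 1 on the interval. Expanding, f(-2 − u) = u^3 + 4u^2 + 3u + 4.
All 4 nonzero coefficients of this polynomial in u are positive; hence for u > 0 the value is a sum of positive terms (the constant 4 among them).
Therefore f(x) > 0 throughout (-3, -2), and f has no zero there.

No such root exists.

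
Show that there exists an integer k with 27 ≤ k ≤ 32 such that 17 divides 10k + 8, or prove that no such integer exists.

No such integer k in that range exists.

The values of 10k + 8 for k = 27, 28, …, 32 are 278, 288, 298, 308, 318, 328; reduced mod 17 these are 6, 16, 9, 2, 12, 5.
Since 0 is absent from this list, 17 ∤ 10k + 8 for every k with 27 ≤ k ≤ 32.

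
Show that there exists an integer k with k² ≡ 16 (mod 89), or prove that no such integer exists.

k = 85

Take k = 85. Then 85² = 7225 = 81·89 + 16, so 85² ≡ 16 (mod 89).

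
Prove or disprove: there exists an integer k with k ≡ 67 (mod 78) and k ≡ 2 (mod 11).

gcd(78, 11) = 1, so the Chinese Remainder Theorem guarantees exactly one residue class mod 858 satisfying both.
Write k = 67 + 78t and require 67 + 78t ≡ 2 (mod 11), i.e. 78t ≡ 1 (mod 11).
78 ≡ 1 (mod 11), so this reads 1t ≡ 1 (mod 11). So t ≡ 1 (mod 11).
Taking t = 1 gives k = 67 + 78·1 = 145.
Indeed 145 ≡ 67 (mod 78) and 145 ≡ 2 (mod 11).

k = 145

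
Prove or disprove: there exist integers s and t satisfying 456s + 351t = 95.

No such integers exist.

Any value of 456s + 351t is a multiple of gcd(456, 351) = 3.
But 95 is not a multiple of 3 (it leaves remainder 2).
Therefore 456s + 351t = 95 has no solution in integers.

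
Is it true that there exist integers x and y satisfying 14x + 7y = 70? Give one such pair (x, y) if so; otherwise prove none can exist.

gcd(14, 7) = 7, and 7 divides 70, so integer solutions exist.
Dividing through by 7 reduces the equation to 2x + 1y = 10.
The coefficient of y is 1, so setting x = 0 and y = 10 already solves it.
Indeed 14·0 + 7·10 = 0 + 70 = 70.

x = 0, y = 10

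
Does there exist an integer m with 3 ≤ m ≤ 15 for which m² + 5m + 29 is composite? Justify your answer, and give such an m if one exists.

m = 9

At m = 9: 9² + 5·9 + 29 = 155 = 5·31, which is composite.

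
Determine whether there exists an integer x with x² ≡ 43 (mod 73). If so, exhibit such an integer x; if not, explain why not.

No, no such integer exists.

73 is prime, so by Euler's criterion 43 is a square mod 73 iff 43^((73−1)/2) = 43^36 ≡ 1 (mod 73).
Repeated squaring mod 73: 43^2 = 1849 ≡ 24; 43^4 ≡ 24² = 576 ≡ 65; 43^8 ≡ 65² = 4225 ≡ 64; 43^16 ≡ 64² = 4096 ≡ 8; 43^32 ≡ 8² = 64 ≡ 64.
Since 36 = 32 + 4, 43^36 ≡ 64 · 65; multiplying out mod 73: 64·65 = 4160 ≡ 72. Thus 43^36 ≡ 72 ≡ −1 (mod 73).
The value −1 means 43 is a non-residue modulo 73, so x² ≡ 43 (mod 73) is impossible.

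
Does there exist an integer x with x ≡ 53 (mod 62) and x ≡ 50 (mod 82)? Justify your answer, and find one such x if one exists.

Reduce both congruences modulo 2, which divides 62 and 82: they say x ≡ 53 (mod 2) and x ≡ 50 (mod 2).
However 53 ≡ 1 and 50 ≡ 0 (mod 2), and 1 ≠ 0.
So no integer satisfies both congruences.

No such integer exists.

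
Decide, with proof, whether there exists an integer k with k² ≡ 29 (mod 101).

101 is prime, so by Euler's criterion 29 is a square mod 101 iff 29^((101−1)/2) = 29^50 ≡ 1 (mod 101).
Squaring successively (mod 101): 29^2 = 841 ≡ 33; 29^4 ≡ 33² = 1089 ≡ 79; 29^8 ≡ 79² = 6241 ≡ 80; 29^16 ≡ 80² = 6400 ≡ 37; 29^32 ≡ 37² = 1369 ≡ 56.
Since 50 = 32 + 16 + 2, 29^50 ≡ 56 · 37 · 33; multiplying out mod 101: 56·37 = 2072 ≡ 52, then 52·33 = 1716 ≡ 100. Thus 29^50 ≡ 100 ≡ −1 (mod 101).
The value −1 means 29 is a non-residue modulo 101, so k² ≡ 29 (mod 101) is impossible.

No, no such integer exists.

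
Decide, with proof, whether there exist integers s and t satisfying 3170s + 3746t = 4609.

No such integers exist.

Both 3170 and 3746 are divisible by gcd(3170, 3746) = 2, hence so is any combination 3170s + 3746t.
But 4609 = 2·2304 + 1, so 2 ∤ 4609.
Therefore 3170s + 3746t = 4609 has no solution in integers.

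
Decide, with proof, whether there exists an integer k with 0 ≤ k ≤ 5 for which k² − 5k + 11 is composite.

No such integer k in that range exists.

The values for k = 0, 1, …, 5 are 11, 7, 5, 5, 7, 11, and each of these is prime.
So no value in the range makes the expression composite.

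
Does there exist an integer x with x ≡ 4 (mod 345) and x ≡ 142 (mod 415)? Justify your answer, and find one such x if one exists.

There is no such integer.

Reduce both congruences modulo 5, which divides 345 and 415: they say x ≡ 4 (mod 5) and x ≡ 142 (mod 5).
These are incompatible: 4 − 142 = -138 is not divisible by 5.
Hence the system has no solution.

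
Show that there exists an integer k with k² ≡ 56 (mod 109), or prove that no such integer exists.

Apply Euler's criterion with the prime 109: 56 is a quadratic residue iff 56^54 ≡ 1 (mod 109), and a non-residue iff it is ≡ −1.
Squaring successively (mod 109): 56^2 = 3136 ≡ 84; 56^4 ≡ 84² = 7056 ≡ 80; 56^8 ≡ 80² = 6400 ≡ 78; 56^16 ≡ 78² = 6084 ≡ 89; 56^32 ≡ 89² = 7921 ≡ 73.
Since 54 = 32 + 16 + 4 + 2, 56^54 ≡ 73 · 89 · 80 · 84; multiplying out mod 109: 73·89 = 6497 ≡ 66, then 66·80 = 5280 ≡ 48, then 48·84 = 4032 ≡ 108. Thus 56^54 ≡ 108 ≡ −1 (mod 109).
By Euler's criterion 56 is a quadratic non-residue mod 109: no k satisfies k² ≡ 56 (mod 109).

There is no such integer.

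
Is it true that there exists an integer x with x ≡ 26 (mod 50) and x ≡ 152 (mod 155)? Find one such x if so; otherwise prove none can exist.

There is no such integer.

gcd(50, 155) = 5. If x ≡ 26 (mod 50) and x ≡ 152 (mod 155), then x ≡ 26 (mod 5) and x ≡ 152 (mod 5).
However 26 ≡ 1 and 152 ≡ 2 (mod 5), and 1 ≠ 2.
Therefore no such x exists.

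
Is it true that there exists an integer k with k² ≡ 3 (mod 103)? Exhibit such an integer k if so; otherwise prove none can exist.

No, no such integer exists.

Apply Euler's criterion with the prime 103: 3 is a quadratic residue iff 3^51 ≡ 1 (mod 103), and a non-residue iff it is ≡ −1.
Repeated squaring mod 103: 3^2 = 9 ≡ 9; 3^4 ≡ 9² = 81 ≡ 81; 3^8 ≡ 81² = 6561 ≡ 72; 3^16 ≡ 72² = 5184 ≡ 34; 3^32 ≡ 34² = 1156 ≡ 23.
Since 51 = 32 + 16 + 2 + 1, 3^51 ≡ 23 · 34 · 9 · 3; multiplying out mod 103: 23·34 = 782 ≡ 61, then 61·9 = 549 ≡ 34, then 34·3 = 102 ≡ 102. Thus 3^51 ≡ 102 ≡ −1 (mod 103).
By Euler's criterion 3 is a quadratic non-residue mod 103: no k satisfies k² ≡ 3 (mod 103).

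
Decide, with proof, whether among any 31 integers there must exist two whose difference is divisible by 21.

True.

Partition the integers by their residue mod 21; there are 21 classes.
Since 31 > 21, two of the 31 integers must share a residue class by the pigeonhole principle; call them a and b.
Their difference a − b is then a multiple of 21.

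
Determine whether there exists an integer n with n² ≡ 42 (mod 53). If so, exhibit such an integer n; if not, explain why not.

Take n = 25. Then 25² = 625 = 11·53 + 42, so 25² ≡ 42 (mod 53).

n = 25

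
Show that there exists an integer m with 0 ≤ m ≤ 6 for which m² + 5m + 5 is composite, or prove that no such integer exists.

At m = 5: 5² + 5·5 + 5 = 55 = 5·11, which is composite.

m = 5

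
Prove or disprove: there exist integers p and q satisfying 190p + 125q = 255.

Since gcd(190, 125) = 5 and 255 = 5·51, Bézout's identity guarantees a solution.
Dividing through by 5 reduces the equation to 38p + 25q = 51.
Dividing repeatedly: 38 = 1·25 + 13, 25 = 1·13 + 12, 13 = 1·12 + 1, 12 = 12·1 + 0.
Unwinding: 1 = 13 − 1·12 = 13 − (25 − 1·13) = −25 + 2·13 = −25 + 2·(38 − 1·25) = 2·38 − 3·25, i.e. 38·2 + 25·(-3) = 1.
Times 51: 38·102 + 25·(-153) = 51, so (102, -153) solves it.
The general solution is p = 102 + 25k, q = -153 − 38k; taking k = -4 gives the smaller pair p = 2, q = -1.
Check: 190·2 + 125·(-1) = 380 − 125 = 255. ✓

p = 2, q = -1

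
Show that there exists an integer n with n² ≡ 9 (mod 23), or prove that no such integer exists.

Take n = 20. Then 20² = 400 = 17·23 + 9, so 20² ≡ 9 (mod 23).

n = 20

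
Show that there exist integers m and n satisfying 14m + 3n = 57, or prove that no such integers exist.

m = 0, n = 19

Since gcd(14, 3) = 1, every integer is an integer combination of 14 and 3.
Run the Euclidean algorithm on 14 and 3: 14 = 4·3 + 2, 3 = 1·2 + 1, 2 = 2·1 + 0.
Back-substituting, 1 = 3 − 1·2 = 3 − (14 − 4·3) = −14 + 5·3; that is, 14·(-1) + 3·5 = 1.
Multiplying through by 57: m = (-1)·57 = -57, n = 5·57 = 285 is a solution.
Adding 19·3 to m and subtracting 19·14 from n gives the tidier solution (0, 19).
Indeed 14·0 + 3·19 = 0 + 57 = 57.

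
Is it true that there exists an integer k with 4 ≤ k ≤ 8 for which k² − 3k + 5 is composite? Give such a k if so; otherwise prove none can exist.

k = 7

At k = 7: 7² − 3·7 + 5 = 33 = 3·11, which is composite.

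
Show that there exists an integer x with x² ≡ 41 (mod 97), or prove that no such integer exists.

No, no such integer exists.

Apply Euler's criterion with the prime 97: 41 is a quadratic residue iff 41^48 ≡ 1 (mod 97), and a non-residue iff it is ≡ −1.
Squaring successively (mod 97): 41^2 = 1681 ≡ 32; 41^4 ≡ 32² = 1024 ≡ 54; 41^8 ≡ 54² = 2916 ≡ 6; 41^16 ≡ 6² = 36 ≡ 36; 41^32 ≡ 36² = 1296 ≡ 35.
Since 48 = 32 + 16, 41^48 ≡ 35 · 36; multiplying out mod 97: 35·36 = 1260 ≡ 96. Thus 41^48 ≡ 96 ≡ −1 (mod 97).
The value −1 means 41 is a non-residue modulo 97, so x² ≡ 41 (mod 97) is impossible.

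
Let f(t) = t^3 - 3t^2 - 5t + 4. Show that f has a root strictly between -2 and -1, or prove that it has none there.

f(-2) = -6 and f(-1) = 5, which have opposite signs.
f is continuous everywhere (it is a polynomial), in particular on [-2, -1].
By the Intermediate Value Theorem, f takes the value 0 somewhere in the open interval.

Yes, f has a root in the interval.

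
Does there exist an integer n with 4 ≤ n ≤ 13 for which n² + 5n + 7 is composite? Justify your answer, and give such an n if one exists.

n = 11

At n = 11: 11² + 5·11 + 7 = 183 = 3·61, which is composite.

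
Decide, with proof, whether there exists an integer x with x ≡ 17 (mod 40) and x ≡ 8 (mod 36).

There is no such integer.

Reduce both congruences modulo 4, which divides 40 and 36: they say x ≡ 17 (mod 4) and x ≡ 8 (mod 4).
These are incompatible: 17 − 8 = 9 is not divisible by 4.
Therefore no such x exists.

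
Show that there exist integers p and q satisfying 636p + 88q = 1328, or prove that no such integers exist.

p = 18, q = -115

Every value of 636p + 88q is a multiple of gcd(636, 88) = 4; since 4 ∣ 1328, solutions exist.
Dividing through by 4 reduces the equation to 159p + 22q = 332.
Dividing repeatedly: 159 = 7·22 + 5, 22 = 4·5 + 2, 5 = 2·2 + 1, 2 = 2·1 + 0.
Back-substituting, 1 = 5 − 2·2 = 5 − 2·(22 − 4·5) = −2·22 + 9·5 = −2·22 + 9·(159 − 7·22) = 9·159 − 65·22; that is, 159·9 + 22·(-65) = 1.
Times 332: 159·2988 + 22·(-21580) = 332, so (2988, -21580) solves it.
The general solution is p = 2988 + 22k, q = -21580 − 159k; taking k = -135 gives the smaller pair p = 18, q = -115.
Check: 636·18 + 88·(-115) = 11448 − 10120 = 1328. ✓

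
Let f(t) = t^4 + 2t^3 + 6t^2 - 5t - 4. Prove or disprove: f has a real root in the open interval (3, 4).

No.

f(3) = 170 and f(4) = 456, both positive, so a sign-change argument is unavailable; we show f keeps this sign on the whole interval.
Shift to the endpoint 3: with t = 3 + u (0 < u < 1), one computes f(3 + u) = u^4 + 14u^3 + 78u^2 + 193u + 170.
The nonzero coefficients here are all positive, so for u > 0 every term is positive (or zero), and the constant term 170 is strictly positive.
Therefore f(t) > 0 throughout (3, 4), and f has no zero there.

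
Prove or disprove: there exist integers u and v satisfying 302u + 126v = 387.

No such integers exist.

Any value of 302u + 126v is a multiple of gcd(302, 126) = 2.
But 387 is not a multiple of 2 (it leaves remainder 1).
Hence no integers u, v satisfy the equation.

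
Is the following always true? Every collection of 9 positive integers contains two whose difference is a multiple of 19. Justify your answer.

No; for instance {24, 25, 26, 27, 28, 29, 30, 31, 32} is a counterexample.

Take the 9 consecutive integers 24, 25, …, 32: their residues mod 19 are all distinct because 9 ≤ 19.
The differences between them range over 1, …, 8, none of which is divisible by 19.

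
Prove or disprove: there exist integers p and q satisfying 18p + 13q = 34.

p = 12, q = -14

Since gcd(18, 13) = 1, every integer is an integer combination of 18 and 13.
Dividing repeatedly: 18 = 1·13 + 5, 13 = 2·5 + 3, 5 = 1·3 + 2, 3 = 1·2 + 1, 2 = 2·1 + 0.
Working back up the chain: 1 = 3 − 1·2 = 3 − (5 − 1·3) = −5 + 2·3 = −5 + 2·(13 − 2·5) = 2·13 − 5·5 = 2·13 − 5·(18 − 1·13) = −5·18 + 7·13. So 18·(-5) + 13·7 = 1.
Scaling by 34 gives the particular solution (p, q) = (-170, 238).
Shifting by a multiple of (13, −18) keeps it a solution: p = -170 + 14·13 = 12, q = 238 − 14·18 = -14.
Indeed 18·12 + 13·(-14) = 216 − 182 = 34.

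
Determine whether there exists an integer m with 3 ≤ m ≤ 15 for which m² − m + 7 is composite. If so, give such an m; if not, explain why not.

At m = 5: 5² − 5 + 7 = 27 = 3·9, which is composite.

m = 5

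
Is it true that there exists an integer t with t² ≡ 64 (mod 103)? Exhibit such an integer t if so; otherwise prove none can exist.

t = 95

Take t = 95. Then 95² = 9025 = 87·103 + 64, so 95² ≡ 64 (mod 103).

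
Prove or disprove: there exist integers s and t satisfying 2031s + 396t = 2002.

No such integers exist.

Any value of 2031s + 396t is a multiple of gcd(2031, 396) = 3.
But 2002 is not a multiple of 3 (it leaves remainder 1).
So the equation is unsolvable over ℤ.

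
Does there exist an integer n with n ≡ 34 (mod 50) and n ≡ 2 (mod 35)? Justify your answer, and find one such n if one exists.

gcd(50, 35) = 5. If n ≡ 34 (mod 50) and n ≡ 2 (mod 35), then n ≡ 34 (mod 5) and n ≡ 2 (mod 5).
However 34 ≡ 4 and 2 ≡ 2 (mod 5), and 4 ≠ 2.
So no integer satisfies both congruences.

No, no such integer exists.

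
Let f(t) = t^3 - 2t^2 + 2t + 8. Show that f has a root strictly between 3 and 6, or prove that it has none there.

f has no root in that interval.

Evaluate at the endpoints: f(3) = 23, f(6) = 164 — same sign (positive).
The derivative f'(t) = 3t^2 - 4t + 2 is a quadratic with discriminant (-4)² − 4·3·2 = -8 < 0; it never vanishes, so it is always positive (sign of the leading coefficient).
So f is strictly increasing; between 3 and 6 its values lie between f(3) = 23 and f(6) = 164, all positive. Therefore f has no root in (3, 6).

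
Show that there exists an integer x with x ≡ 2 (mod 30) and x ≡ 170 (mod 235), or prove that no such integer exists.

No, no such integer exists.

Both moduli are multiples of 5 = gcd(30, 235), so any solution would satisfy x ≡ 2 and x ≡ 170 modulo 5 simultaneously.
However 2 ≡ 2 and 170 ≡ 0 (mod 5), and 2 ≠ 0.
So no integer satisfies both congruences.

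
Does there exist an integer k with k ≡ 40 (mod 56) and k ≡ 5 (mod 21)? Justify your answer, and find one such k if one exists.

The moduli are not coprime: gcd(56, 21) = 7. Compatibility requires 7 ∣ (5 − 40) = -35, which holds, so solutions exist.
The integers ≡ 40 (mod 56) are 40, 96, 152, …; their remainders mod 21 are 19, 12, 5, so k = 152 is the first that is ≡ 5 (mod 21).
Verify: 152 = 2·56 + 40 and 152 = 7·21 + 5. ✓

k = 152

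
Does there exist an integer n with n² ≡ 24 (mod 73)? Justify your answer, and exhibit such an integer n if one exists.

n = 30 works: 30² = 900, and 900 − 24 = 876 = 12·73.

n = 30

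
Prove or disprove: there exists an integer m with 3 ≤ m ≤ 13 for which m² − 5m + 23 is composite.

There is no such integer m in that range.

The values for m = 3, 4, …, 13 are 17, 19, 23, 29, 37, 47, 59, 73, 89, 107, 127, and each of these is prime.
So no value in the range makes the expression composite.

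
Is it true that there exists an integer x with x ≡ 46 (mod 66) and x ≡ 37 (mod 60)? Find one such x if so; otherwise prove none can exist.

No such integer exists.

gcd(66, 60) = 6. If x ≡ 46 (mod 66) and x ≡ 37 (mod 60), then x ≡ 46 (mod 6) and x ≡ 37 (mod 6).
However 46 ≡ 4 and 37 ≡ 1 (mod 6), and 4 ≠ 1.
Therefore no such x exists.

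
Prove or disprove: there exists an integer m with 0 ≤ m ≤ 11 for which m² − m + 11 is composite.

At m = 11: 11² − 11 + 11 = 121 = 11·11, which is composite.

m = 11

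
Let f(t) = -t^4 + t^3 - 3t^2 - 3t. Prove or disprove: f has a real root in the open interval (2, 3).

No.

f(2) = -26 and f(3) = -90, both negative, so a sign-change argument is unavailable; we show f keeps this sign on the whole interval.
Substitute t = 2 + u, where 0 < u < 1 on the interval. Expanding, f(2 + u) = -u^4 - 7u^3 - 21u^2 - 35u - 26.
All 5 nonzero coefficients of this polynomial in u are negative; hence for u > 0 the value is a sum of negative terms (the constant -26 among them).
Therefore f(t) < 0 throughout (2, 3), and f has no zero there.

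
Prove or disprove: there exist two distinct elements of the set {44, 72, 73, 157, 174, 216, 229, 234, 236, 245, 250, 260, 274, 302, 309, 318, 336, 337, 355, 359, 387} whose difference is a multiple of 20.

157 mod 20 = 17 and 337 mod 20 = 17, so 337 − 157 = 180 = 9·20.

Yes: 157 and 337.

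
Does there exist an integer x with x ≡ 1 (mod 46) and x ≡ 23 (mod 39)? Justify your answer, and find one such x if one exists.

The moduli 46 and 39 are coprime, so by the Chinese Remainder Theorem a unique solution modulo 1794 exists.
Write x = 1 + 46t and require 1 + 46t ≡ 23 (mod 39), i.e. 46t ≡ 22 (mod 39).
46 ≡ 7 (mod 39), so this reads 7t ≡ 22 (mod 39). Invert 7 mod 39 by the Euclidean algorithm: 39 = 5·7 + 4, 7 = 1·4 + 3, 4 = 1·3 + 1, 3 = 3·1 + 0; back-substituting, 1 = 4 − 1·3 = 4 − (7 − 1·4) = −7 + 2·4 = −7 + 2·(39 − 5·7) = 2·39 − 11·7. Hence 7·(-11) ≡ 1, so 7⁻¹ ≡ -11 ≡ 28 (mod 39).
Therefore t ≡ 28·22 = 616 ≡ 31 (mod 39).
Taking t = 31 gives x = 1 + 46·31 = 1427.
Indeed 1427 ≡ 1 (mod 46) and 1427 ≡ 23 (mod 39).

x = 1427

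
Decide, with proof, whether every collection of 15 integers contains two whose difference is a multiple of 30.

No; for instance {89, 90, 91, 92, 93, 94, 95, 96, 97, 98, 99, 100, 101, 102, 103} is a counterexample.

Take the 15 consecutive integers 89, 90, …, 103: their residues mod 30 are all distinct because 15 ≤ 30.
No two share a residue, so no pair has difference divisible by 30; the claim fails for this set.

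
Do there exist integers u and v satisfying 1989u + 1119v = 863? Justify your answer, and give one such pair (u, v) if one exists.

Both 1989 and 1119 are divisible by gcd(1989, 1119) = 3, hence so is any combination 1989u + 1119v.
However 863 leaves remainder 2 on division by 3.
Therefore 1989u + 1119v = 863 has no solution in integers.

No such integers exist.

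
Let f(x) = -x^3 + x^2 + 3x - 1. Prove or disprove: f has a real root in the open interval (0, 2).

Yes, f has a root in the interval.

f(0) = -1 and f(2) = 1, which have opposite signs.
As a polynomial, f is continuous on every closed interval.
By the Intermediate Value Theorem, f takes the value 0 somewhere in the open interval.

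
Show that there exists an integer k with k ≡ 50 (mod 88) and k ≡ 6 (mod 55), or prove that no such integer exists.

The moduli are not coprime: gcd(88, 55) = 11. Compatibility requires 11 ∣ (6 − 50) = -44, which holds, so solutions exist.
The integers ≡ 50 (mod 88) are 50, 138, 226, …; their remainders mod 55 are 50, 28, 6, so k = 226 is the first that is ≡ 6 (mod 55).
Indeed 226 ≡ 50 (mod 88) and 226 ≡ 6 (mod 55).

k = 226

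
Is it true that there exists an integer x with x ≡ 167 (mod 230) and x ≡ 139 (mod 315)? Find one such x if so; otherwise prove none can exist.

No, no such integer exists.

Reduce both congruences modulo 5, which divides 230 and 315: they say x ≡ 167 (mod 5) and x ≡ 139 (mod 5).
However 167 ≡ 2 and 139 ≡ 4 (mod 5), and 2 ≠ 4.
Hence the system has no solution.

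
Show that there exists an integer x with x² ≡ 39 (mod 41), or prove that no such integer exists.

x = 30

Take x = 30. Then 30² = 900 = 21·41 + 39, so 30² ≡ 39 (mod 41).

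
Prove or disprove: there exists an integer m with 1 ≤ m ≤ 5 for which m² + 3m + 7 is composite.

m = 4

At m = 4: 4² + 3·4 + 7 = 35 = 5·7, which is composite.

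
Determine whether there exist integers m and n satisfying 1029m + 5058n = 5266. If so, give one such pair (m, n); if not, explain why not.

Both 1029 and 5058 are divisible by gcd(1029, 5058) = 3, hence so is any combination 1029m + 5058n.
However 5266 leaves remainder 1 on division by 3.
So the equation is unsolvable over ℤ.

No, no such integers exist.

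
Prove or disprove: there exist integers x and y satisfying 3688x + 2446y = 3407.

There are no such integers.

gcd(3688, 2446) = 2, so every integer of the form 3688x + 2446y is a multiple of 2.
However 3407 leaves remainder 1 on division by 2.
Hence no integers x, y satisfy the equation.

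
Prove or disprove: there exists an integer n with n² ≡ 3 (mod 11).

n = 6 works: 6² = 36, and 36 − 3 = 33 = 3·11.

n = 6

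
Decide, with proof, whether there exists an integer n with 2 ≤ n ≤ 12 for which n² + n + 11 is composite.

At n = 11: 11² + 11 + 11 = 143 = 11·13, which is composite.

n = 11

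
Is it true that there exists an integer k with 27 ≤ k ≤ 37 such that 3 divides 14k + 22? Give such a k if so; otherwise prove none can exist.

Try k = 28: 14·28 + 22 = 414 = 138·3, which is divisible by 3.

k = 28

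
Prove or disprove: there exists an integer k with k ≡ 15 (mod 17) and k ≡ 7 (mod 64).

k = 967

gcd(17, 64) = 1, so the Chinese Remainder Theorem guarantees exactly one residue class mod 1088 satisfying both.
Any solution of the first congruence is k = 15 + 17t; substituting into the second, 17t ≡ 7 − 15 ≡ 56 (mod 64).
Invert 17 mod 64 by the Euclidean algorithm: 64 = 3·17 + 13, 17 = 1·13 + 4, 13 = 3·4 + 1, 4 = 4·1 + 0; back-substituting, 1 = 13 − 3·4 = 13 − 3·(17 − 1·13) = −3·17 + 4·13 = −3·17 + 4·(64 − 3·17) = 4·64 − 15·17. Hence 17·(-15) ≡ 1, so 17⁻¹ ≡ -15 ≡ 49 (mod 64).
Multiplying by 49: t ≡ 49·56 = 2744 ≡ 56 (mod 64).
Taking t = 56 gives k = 15 + 17·56 = 967.
Verify: 967 = 56·17 + 15 and 967 = 15·64 + 7. ✓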